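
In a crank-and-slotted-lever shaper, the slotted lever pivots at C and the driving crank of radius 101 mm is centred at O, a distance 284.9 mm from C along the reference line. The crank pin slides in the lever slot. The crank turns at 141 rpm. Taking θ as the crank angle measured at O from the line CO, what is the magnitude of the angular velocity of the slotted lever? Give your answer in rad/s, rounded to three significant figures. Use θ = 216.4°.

4.25

ω = 14.77 rad/s (from 141 rpm).
Crank pin A relative to C: A = (d + r cosθ, r sinθ); lever angle φ = atan2(r sinθ, d + r cosθ).
Differentiating tanφ: φ̇ = rω(d cosθ + r)/(d² + r² + 2dr cosθ).
d² + r² + 2dr cosθ = |CA|² = 0.0450475 m²;  d cosθ + r = -0.12831 m.
|ω_lever| = |0.101·14.77·-0.12831| / 0.0450475 = 4.2479 rad/s.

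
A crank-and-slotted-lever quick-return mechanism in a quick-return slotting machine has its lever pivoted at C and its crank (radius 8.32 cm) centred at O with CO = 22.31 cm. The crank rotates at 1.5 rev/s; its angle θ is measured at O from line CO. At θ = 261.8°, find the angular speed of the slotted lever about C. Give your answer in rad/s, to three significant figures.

ω = 9.425 rad/s (from 1.5 rev/s).
Crank pin A relative to C: A = (d + r cosθ, r sinθ); lever angle φ = atan2(r sinθ, d + r cosθ).
Differentiating tanφ: φ̇ = rω(d cosθ + r)/(d² + r² + 2dr cosθ).
d² + r² + 2dr cosθ = |CA|² = 0.0514009 m²;  d cosθ + r = +0.051379 m.
|ω_lever| = |0.0832·9.425·+0.051379| / 0.0514009 = 0.78381 rad/s.

0.784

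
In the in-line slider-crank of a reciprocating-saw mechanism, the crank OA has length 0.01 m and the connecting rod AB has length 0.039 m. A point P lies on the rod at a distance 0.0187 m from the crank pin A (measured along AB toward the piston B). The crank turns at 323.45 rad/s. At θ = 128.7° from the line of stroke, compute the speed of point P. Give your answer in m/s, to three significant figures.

ω = 323.4 rad/s.  Crank-pin speed |V_A| = rω = 3.2345 m/s, perpendicular to OA.
Rod angle: sinφ = −(r/L) sinθ ⇒ φ = -11.543°; ω_rod = −rω cosθ/√(L²−r²sin²θ) = +52.926 rad/s.
V_P = V_A + ω_rod × AP, with AP = 0.0187 m along the rod.
Components: V_Px = −rω sinθ − a·ω_rod·sinφ = -2.3263 m/s;  V_Py = rω cosθ + a·ω_rod·cosφ = -1.0527 m/s.
|V_P| = √(V_Px² + V_Py²) = 2.5533 m/s.

2.55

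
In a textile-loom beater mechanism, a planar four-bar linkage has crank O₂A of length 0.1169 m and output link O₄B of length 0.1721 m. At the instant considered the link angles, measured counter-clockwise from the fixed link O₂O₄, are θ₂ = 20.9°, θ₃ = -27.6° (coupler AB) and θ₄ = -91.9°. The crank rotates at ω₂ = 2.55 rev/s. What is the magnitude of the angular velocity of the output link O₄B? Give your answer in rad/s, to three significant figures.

ω₂ = 16.02 rad/s (from 2.55 rev/s).
Differentiating the loop-closure r₂e^{iθ₂}+r₃e^{iθ₃}=r₁+r₄e^{iθ₄} gives r₂ω₂e^{iθ₂}+r₃ω₃e^{iθ₃}=r₄ω₄e^{iθ₄}.
Eliminating the other unknown: ω₄ = r₂ω₂ sin(θ₂−θ₃) / [r₄ sin(θ₄−θ₃)].
Numerator sine = +0.74896; denominator sine = -0.90108.
Result = 0.1169·16.02·(+0.74896) / (0.1721·(-0.90108)) = -9.0458 rad/s; magnitude 9.0458 rad/s.

9.05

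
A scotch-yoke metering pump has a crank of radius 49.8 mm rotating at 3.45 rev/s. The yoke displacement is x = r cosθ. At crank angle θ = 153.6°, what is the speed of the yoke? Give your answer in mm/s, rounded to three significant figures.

480

ω = 21.68 rad/s (from 3.45 rev/s).
x = r cosθ ⇒ ẋ = −rω sinθ.
|v| = rω|sinθ| = 0.0498·21.68·|sin 153.6°| = 0.47999 m/s = 479.99 mm/s.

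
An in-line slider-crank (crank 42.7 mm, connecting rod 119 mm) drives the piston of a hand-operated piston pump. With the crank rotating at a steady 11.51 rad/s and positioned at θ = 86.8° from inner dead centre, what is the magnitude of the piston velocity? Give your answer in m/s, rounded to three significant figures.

ω = 11.51 rad/s
For an in-line slider-crank, x = r cosθ + √(L² − r² sin²θ), so v = −rω sinθ·[1 + r cosθ/√(L² − r² sin²θ)].
With r = 0.0427 m, L = 0.119 m, θ = 86.8°: √(L² − r² sin²θ) = 0.1111 m.
v = −0.0427·11.51·0.99844·[1 + 0.0427·0.05582/0.1111] = -0.50124 m/s.
|v| = 0.50124 m/s.

0.501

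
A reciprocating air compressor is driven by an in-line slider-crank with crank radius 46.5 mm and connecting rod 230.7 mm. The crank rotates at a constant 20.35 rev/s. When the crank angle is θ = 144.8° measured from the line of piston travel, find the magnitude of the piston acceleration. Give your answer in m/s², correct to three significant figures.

568

ω = 2π·20.4 = 127.9 rad/s
x(θ) = r cosθ + √(L² − r² sin²θ); with ω constant, a = ω²·d²x/dθ².
d²x/dθ² = −r cosθ − r²(cos2θ)/√u − r⁴ sin²2θ/(4u^{3/2}),  u = L² − r² sin²θ = 0.052504 m².
Substituting r = 0.0465 m, L = 0.2307 m, θ = 144.8°: d²x/dθ² = +0.034746 m.
a = ω²·d²x/dθ² = (127.9)²·(+0.034746) = +568.05 m/s²;  |a| = 568.05 m/s².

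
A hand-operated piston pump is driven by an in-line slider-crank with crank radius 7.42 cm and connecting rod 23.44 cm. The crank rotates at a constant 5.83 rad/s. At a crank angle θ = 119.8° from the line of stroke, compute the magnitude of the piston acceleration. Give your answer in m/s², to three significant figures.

1.66

ω = 5.83 rad/s
x(θ) = r cosθ + √(L² − r² sin²θ); with ω constant, a = ω²·d²x/dθ².
d²x/dθ² = −r cosθ − r²(cos2θ)/√u − r⁴ sin²2θ/(4u^{3/2}),  u = L² − r² sin²θ = 0.0507975 m².
Substituting r = 0.0742 m, L = 0.2344 m, θ = 119.8°: d²x/dθ² = +0.048744 m.
a = ω²·d²x/dθ² = (5.83)²·(+0.048744) = +1.6568 m/s²;  |a| = 1.6568 m/s².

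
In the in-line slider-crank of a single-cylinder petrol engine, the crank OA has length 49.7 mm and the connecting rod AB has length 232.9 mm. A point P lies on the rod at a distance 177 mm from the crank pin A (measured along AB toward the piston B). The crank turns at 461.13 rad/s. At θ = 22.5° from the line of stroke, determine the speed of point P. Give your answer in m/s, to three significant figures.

ω = 461.1 rad/s.  Crank-pin speed |V_A| = rω = 22.918 m/s, perpendicular to OA.
Rod angle: sinφ = −(r/L) sinθ ⇒ φ = -4.684°; ω_rod = −rω cosθ/√(L²−r²sin²θ) = -91.218 rad/s.
V_P = V_A + ω_rod × AP, with AP = 0.177 m along the rod.
Components: V_Px = −rω sinθ − a·ω_rod·sinφ = -10.089 m/s;  V_Py = rω cosθ + a·ω_rod·cosφ = +5.082 m/s.
|V_P| = √(V_Px² + V_Py²) = 11.297 m/s.

11.3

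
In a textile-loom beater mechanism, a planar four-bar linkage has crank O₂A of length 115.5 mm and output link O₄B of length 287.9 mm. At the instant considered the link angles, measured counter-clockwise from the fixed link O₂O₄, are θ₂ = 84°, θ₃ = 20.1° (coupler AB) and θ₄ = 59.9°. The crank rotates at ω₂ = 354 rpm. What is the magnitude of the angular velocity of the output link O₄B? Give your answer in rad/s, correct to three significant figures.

20.9

ω₂ = 37.07 rad/s (from 354 rpm).
Differentiating the loop-closure r₂e^{iθ₂}+r₃e^{iθ₃}=r₁+r₄e^{iθ₄} gives r₂ω₂e^{iθ₂}+r₃ω₃e^{iθ₃}=r₄ω₄e^{iθ₄}.
Eliminating the other unknown: ω₄ = r₂ω₂ sin(θ₂−θ₃) / [r₄ sin(θ₄−θ₃)].
Numerator sine = +0.89803; denominator sine = +0.64011.
Result = 0.1155·37.07·(+0.89803) / (0.2879·(+0.64011)) = +20.864 rad/s; magnitude 20.864 rad/s.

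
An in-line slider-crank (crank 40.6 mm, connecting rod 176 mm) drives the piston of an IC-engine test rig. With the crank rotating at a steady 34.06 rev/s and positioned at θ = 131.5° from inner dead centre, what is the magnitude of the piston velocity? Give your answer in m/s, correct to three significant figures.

5.50

ω = 2π·34.1 = 214 rad/s
For an in-line slider-crank, x = r cosθ + √(L² − r² sin²θ), so v = −rω sinθ·[1 + r cosθ/√(L² − r² sin²θ)].
With r = 0.0406 m, L = 0.176 m, θ = 131.5°: √(L² − r² sin²θ) = 0.17335 m.
v = −0.0406·214·0.74896·[1 + 0.0406·-0.66262/0.17335] = -5.4975 m/s.
|v| = 5.4975 m/s.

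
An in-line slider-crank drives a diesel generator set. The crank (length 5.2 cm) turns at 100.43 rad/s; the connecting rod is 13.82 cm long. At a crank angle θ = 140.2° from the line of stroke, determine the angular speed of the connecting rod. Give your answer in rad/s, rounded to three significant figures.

ω = 100.4 rad/s
The rod makes angle φ with the slider axis where L sinφ = r sinθ; differentiating, L cosφ·φ̇ = r ω cosθ.
L cosφ = √(L² − r² sin²θ) = 0.13413 m.
|ω_rod| = r ω |cosθ| / √(L² − r² sin²θ) = 0.052·100.4·0.76828/0.13413 = 29.913 rad/s.

29.9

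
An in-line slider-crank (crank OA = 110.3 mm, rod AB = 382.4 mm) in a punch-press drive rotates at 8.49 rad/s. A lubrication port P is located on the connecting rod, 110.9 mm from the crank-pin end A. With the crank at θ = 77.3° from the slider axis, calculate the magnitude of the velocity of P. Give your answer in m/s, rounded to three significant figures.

ω = 8.49 rad/s.  Crank-pin speed |V_A| = rω = 0.93645 m/s, perpendicular to OA.
Rod angle: sinφ = −(r/L) sinθ ⇒ φ = -16.343°; ω_rod = −rω cosθ/√(L²−r²sin²θ) = -0.56104 rad/s.
V_P = V_A + ω_rod × AP, with AP = 0.1109 m along the rod.
Components: V_Px = −rω sinθ − a·ω_rod·sinφ = -0.93104 m/s;  V_Py = rω cosθ + a·ω_rod·cosφ = +0.14617 m/s.
|V_P| = √(V_Px² + V_Py²) = 0.94245 m/s.

0.942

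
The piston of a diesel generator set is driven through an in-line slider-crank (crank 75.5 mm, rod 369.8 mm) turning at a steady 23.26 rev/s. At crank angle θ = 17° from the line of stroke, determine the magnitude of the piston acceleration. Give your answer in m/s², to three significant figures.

1820

ω = 2π·23.3 = 146.1 rad/s
x(θ) = r cosθ + √(L² − r² sin²θ); with ω constant, a = ω²·d²x/dθ².
d²x/dθ² = −r cosθ − r²(cos2θ)/√u − r⁴ sin²2θ/(4u^{3/2}),  u = L² − r² sin²θ = 0.136265 m².
Substituting r = 0.0755 m, L = 0.3698 m, θ = 17°: d²x/dθ² = -0.085053 m.
a = ω²·d²x/dθ² = (146.1)²·(-0.085053) = -1816.6 m/s²;  |a| = 1816.6 m/s².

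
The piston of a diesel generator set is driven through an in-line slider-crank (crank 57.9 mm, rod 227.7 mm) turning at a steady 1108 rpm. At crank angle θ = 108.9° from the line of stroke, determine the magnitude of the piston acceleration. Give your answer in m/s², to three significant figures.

413

ω = 2π·1108/60 = 116 rad/s
x(θ) = r cosθ + √(L² − r² sin²θ); with ω constant, a = ω²·d²x/dθ².
d²x/dθ² = −r cosθ − r²(cos2θ)/√u − r⁴ sin²2θ/(4u^{3/2}),  u = L² − r² sin²θ = 0.0488466 m².
Substituting r = 0.0579 m, L = 0.2277 m, θ = 108.9°: d²x/dθ² = +0.030642 m.
a = ω²·d²x/dθ² = (116)²·(+0.030642) = +412.53 m/s²;  |a| = 412.53 m/s².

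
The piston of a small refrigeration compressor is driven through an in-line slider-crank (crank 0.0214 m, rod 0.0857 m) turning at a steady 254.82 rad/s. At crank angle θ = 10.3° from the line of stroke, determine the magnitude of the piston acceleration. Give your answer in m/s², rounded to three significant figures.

1690

ω = 254.8 rad/s
x(θ) = r cosθ + √(L² − r² sin²θ); with ω constant, a = ω²·d²x/dθ².
d²x/dθ² = −r cosθ − r²(cos2θ)/√u − r⁴ sin²2θ/(4u^{3/2}),  u = L² − r² sin²θ = 0.00732985 m².
Substituting r = 0.0214 m, L = 0.0857 m, θ = 10.3°: d²x/dθ² = -0.026073 m.
a = ω²·d²x/dθ² = (254.8)²·(-0.026073) = -1693 m/s²;  |a| = 1693 m/s².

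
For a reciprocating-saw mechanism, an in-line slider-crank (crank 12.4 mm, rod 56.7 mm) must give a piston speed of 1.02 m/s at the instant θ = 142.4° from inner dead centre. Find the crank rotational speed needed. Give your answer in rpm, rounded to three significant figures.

1560

For an in-line slider-crank, |v_piston| = rω|sinθ|·[1 + r cosθ/√(L² − r² sin²θ)].
With r = 0.0124 m, L = 0.0567 m, θ = 142.4°: the bracketed kinematic factor |dx/dθ| = 0.006243 m.
ω = v/|dx/dθ| = 1.02/0.006243 = 163.38 rad/s.
N = 60ω/(2π) = 1560.2 rpm.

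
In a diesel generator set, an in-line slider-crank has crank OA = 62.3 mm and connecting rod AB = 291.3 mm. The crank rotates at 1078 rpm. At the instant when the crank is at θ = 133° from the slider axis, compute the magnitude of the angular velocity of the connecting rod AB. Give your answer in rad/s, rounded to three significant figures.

ω = 112.9 rad/s (converted from 1078 rpm).
The rod makes angle φ with the slider axis where L sinφ = r sinθ; differentiating, L cosφ·φ̇ = r ω cosθ.
L cosφ = √(L² − r² sin²θ) = 0.28771 m.
|ω_rod| = r ω |cosθ| / √(L² − r² sin²θ) = 0.0623·112.9·0.68200/0.28771 = 16.671 rad/s.

16.7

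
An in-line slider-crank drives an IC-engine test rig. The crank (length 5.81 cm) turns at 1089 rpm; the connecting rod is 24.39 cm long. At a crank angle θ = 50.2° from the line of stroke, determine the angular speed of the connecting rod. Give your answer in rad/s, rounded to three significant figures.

ω = 114 rad/s (converted from 1089 rpm).
The rod makes angle φ with the slider axis where L sinφ = r sinθ; differentiating, L cosφ·φ̇ = r ω cosθ.
L cosφ = √(L² − r² sin²θ) = 0.23978 m.
|ω_rod| = r ω |cosθ| / √(L² − r² sin²θ) = 0.0581·114·0.64011/0.23978 = 17.688 rad/s.

17.7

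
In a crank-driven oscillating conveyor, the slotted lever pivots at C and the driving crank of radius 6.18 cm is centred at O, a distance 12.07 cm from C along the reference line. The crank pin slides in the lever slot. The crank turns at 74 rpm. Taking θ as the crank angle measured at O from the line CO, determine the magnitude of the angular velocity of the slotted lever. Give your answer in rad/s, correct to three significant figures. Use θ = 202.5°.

5.17

ω = 7.749 rad/s (from 74 rpm).
Crank pin A relative to C: A = (d + r cosθ, r sinθ); lever angle φ = atan2(r sinθ, d + r cosθ).
Differentiating tanφ: φ̇ = rω(d cosθ + r)/(d² + r² + 2dr cosθ).
d² + r² + 2dr cosθ = |CA|² = 0.00460481 m²;  d cosθ + r = -0.049712 m.
|ω_lever| = |0.0618·7.749·-0.049712| / 0.00460481 = 5.1701 rad/s.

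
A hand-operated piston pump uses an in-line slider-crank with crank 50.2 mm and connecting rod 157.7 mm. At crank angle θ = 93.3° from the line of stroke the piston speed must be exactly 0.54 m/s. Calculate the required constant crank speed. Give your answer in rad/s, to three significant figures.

For an in-line slider-crank, |v_piston| = rω|sinθ|·[1 + r cosθ/√(L² − r² sin²θ)].
With r = 0.0502 m, L = 0.1577 m, θ = 93.3°: the bracketed kinematic factor |dx/dθ| = 0.049148 m.
ω = v/|dx/dθ| = 0.54/0.049148 = 10.987 rad/s.

11.0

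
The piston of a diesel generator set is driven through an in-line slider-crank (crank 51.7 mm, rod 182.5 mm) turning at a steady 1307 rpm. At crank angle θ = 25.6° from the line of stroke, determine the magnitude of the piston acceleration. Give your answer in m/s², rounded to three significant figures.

1050

ω = 2π·1307/60 = 136.9 rad/s
x(θ) = r cosθ + √(L² − r² sin²θ); with ω constant, a = ω²·d²x/dθ².
d²x/dθ² = −r cosθ − r²(cos2θ)/√u − r⁴ sin²2θ/(4u^{3/2}),  u = L² − r² sin²θ = 0.0328072 m².
Substituting r = 0.0517 m, L = 0.1825 m, θ = 25.6°: d²x/dθ² = -0.056054 m.
a = ω²·d²x/dθ² = (136.9)²·(-0.056054) = -1050.1 m/s²;  |a| = 1050.1 m/s².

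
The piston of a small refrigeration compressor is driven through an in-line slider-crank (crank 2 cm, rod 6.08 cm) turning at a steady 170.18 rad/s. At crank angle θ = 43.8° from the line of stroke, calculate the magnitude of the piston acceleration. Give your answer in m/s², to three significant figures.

ω = 170.2 rad/s
x(θ) = r cosθ + √(L² − r² sin²θ); with ω constant, a = ω²·d²x/dθ².
d²x/dθ² = −r cosθ − r²(cos2θ)/√u − r⁴ sin²2θ/(4u^{3/2}),  u = L² − r² sin²θ = 0.00350502 m².
Substituting r = 0.02 m, L = 0.0608 m, θ = 43.8°: d²x/dθ² = -0.014911 m.
a = ω²·d²x/dθ² = (170.2)²·(-0.014911) = -431.83 m/s²;  |a| = 431.83 m/s².

432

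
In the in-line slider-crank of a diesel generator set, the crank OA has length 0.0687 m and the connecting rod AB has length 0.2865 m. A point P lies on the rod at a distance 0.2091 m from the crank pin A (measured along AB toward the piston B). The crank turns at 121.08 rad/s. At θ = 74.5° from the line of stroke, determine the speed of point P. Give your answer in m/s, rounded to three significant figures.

ω = 121.1 rad/s.  Crank-pin speed |V_A| = rω = 8.3182 m/s, perpendicular to OA.
Rod angle: sinφ = −(r/L) sinθ ⇒ φ = -13.360°; ω_rod = −rω cosθ/√(L²−r²sin²θ) = -7.9748 rad/s.
V_P = V_A + ω_rod × AP, with AP = 0.2091 m along the rod.
Components: V_Px = −rω sinθ − a·ω_rod·sinφ = -8.401 m/s;  V_Py = rω cosθ + a·ω_rod·cosφ = +0.60054 m/s.
|V_P| = √(V_Px² + V_Py²) = 8.4224 m/s.

8.42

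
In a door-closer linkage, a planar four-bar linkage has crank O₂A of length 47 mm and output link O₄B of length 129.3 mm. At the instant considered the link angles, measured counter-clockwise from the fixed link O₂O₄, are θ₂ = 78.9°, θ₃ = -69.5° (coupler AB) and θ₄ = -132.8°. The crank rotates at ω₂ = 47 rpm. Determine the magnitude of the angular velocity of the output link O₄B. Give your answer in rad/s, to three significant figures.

1.05

ω₂ = 4.922 rad/s (from 47 rpm).
Differentiating the loop-closure r₂e^{iθ₂}+r₃e^{iθ₃}=r₁+r₄e^{iθ₄} gives r₂ω₂e^{iθ₂}+r₃ω₃e^{iθ₃}=r₄ω₄e^{iθ₄}.
Eliminating the other unknown: ω₄ = r₂ω₂ sin(θ₂−θ₃) / [r₄ sin(θ₄−θ₃)].
Numerator sine = +0.52399; denominator sine = -0.89337.
Result = 0.047·4.922·(+0.52399) / (0.1293·(-0.89337)) = -1.0493 rad/s; magnitude 1.0493 rad/s.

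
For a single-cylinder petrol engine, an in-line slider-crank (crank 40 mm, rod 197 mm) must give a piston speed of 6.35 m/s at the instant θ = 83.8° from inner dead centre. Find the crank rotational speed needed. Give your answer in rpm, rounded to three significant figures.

For an in-line slider-crank, |v_piston| = rω|sinθ|·[1 + r cosθ/√(L² − r² sin²θ)].
With r = 0.04 m, L = 0.197 m, θ = 83.8°: the bracketed kinematic factor |dx/dθ| = 0.040656 m.
ω = v/|dx/dθ| = 6.35/0.040656 = 156.19 rad/s.
N = 60ω/(2π) = 1491.5 rpm.

1490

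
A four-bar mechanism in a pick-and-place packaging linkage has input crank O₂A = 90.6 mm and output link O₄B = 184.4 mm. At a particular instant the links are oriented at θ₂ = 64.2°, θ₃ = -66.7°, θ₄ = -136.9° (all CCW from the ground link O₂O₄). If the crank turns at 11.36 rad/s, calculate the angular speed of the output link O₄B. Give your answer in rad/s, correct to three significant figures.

4.48

ω₂ = 11.36 rad/s
Differentiating the loop-closure r₂e^{iθ₂}+r₃e^{iθ₃}=r₁+r₄e^{iθ₄} gives r₂ω₂e^{iθ₂}+r₃ω₃e^{iθ₃}=r₄ω₄e^{iθ₄}.
Eliminating the other unknown: ω₄ = r₂ω₂ sin(θ₂−θ₃) / [r₄ sin(θ₄−θ₃)].
Numerator sine = +0.75585; denominator sine = -0.94088.
Result = 0.0906·11.36·(+0.75585) / (0.1844·(-0.94088)) = -4.4838 rad/s; magnitude 4.4838 rad/s.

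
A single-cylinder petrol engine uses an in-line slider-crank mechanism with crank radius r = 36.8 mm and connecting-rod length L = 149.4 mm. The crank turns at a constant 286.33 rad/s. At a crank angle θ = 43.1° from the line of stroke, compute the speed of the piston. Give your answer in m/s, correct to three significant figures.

ω = 286.3 rad/s
For an in-line slider-crank, x = r cosθ + √(L² − r² sin²θ), so v = −rω sinθ·[1 + r cosθ/√(L² − r² sin²θ)].
With r = 0.0368 m, L = 0.1494 m, θ = 43.1°: √(L² − r² sin²θ) = 0.14727 m.
v = −0.0368·286.3·0.68327·[1 + 0.0368·0.73016/0.14727] = -8.5132 m/s.
|v| = 8.5132 m/s.

8.51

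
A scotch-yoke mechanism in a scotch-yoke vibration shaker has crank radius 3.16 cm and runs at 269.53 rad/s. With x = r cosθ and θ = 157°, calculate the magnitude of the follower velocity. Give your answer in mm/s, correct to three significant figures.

ω = 269.5 rad/s
x = r cosθ ⇒ ẋ = −rω sinθ.
|v| = rω|sinθ| = 0.0316·269.5·|sin 157°| = 3.3279 m/s = 3327.9 mm/s.

3330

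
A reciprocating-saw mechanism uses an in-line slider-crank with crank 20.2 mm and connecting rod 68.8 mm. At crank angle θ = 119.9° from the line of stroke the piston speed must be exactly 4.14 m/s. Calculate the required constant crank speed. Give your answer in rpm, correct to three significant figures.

2660

For an in-line slider-crank, |v_piston| = rω|sinθ|·[1 + r cosθ/√(L² − r² sin²θ)].
With r = 0.0202 m, L = 0.0688 m, θ = 119.9°: the bracketed kinematic factor |dx/dθ| = 0.014861 m.
ω = v/|dx/dθ| = 4.14/0.014861 = 278.58 rad/s.
N = 60ω/(2π) = 2660.2 rpm.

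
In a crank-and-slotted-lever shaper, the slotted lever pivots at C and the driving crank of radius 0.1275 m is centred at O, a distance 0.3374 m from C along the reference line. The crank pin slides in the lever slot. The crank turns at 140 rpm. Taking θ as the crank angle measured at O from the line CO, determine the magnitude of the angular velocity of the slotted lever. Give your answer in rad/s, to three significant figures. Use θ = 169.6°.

ω = 14.66 rad/s (from 140 rpm).
Crank pin A relative to C: A = (d + r cosθ, r sinθ); lever angle φ = atan2(r sinθ, d + r cosθ).
Differentiating tanφ: φ̇ = rω(d cosθ + r)/(d² + r² + 2dr cosθ).
d² + r² + 2dr cosθ = |CA|² = 0.0454715 m²;  d cosθ + r = -0.20436 m.
|ω_lever| = |0.1275·14.66·-0.20436| / 0.0454715 = 8.4007 rad/s.

8.40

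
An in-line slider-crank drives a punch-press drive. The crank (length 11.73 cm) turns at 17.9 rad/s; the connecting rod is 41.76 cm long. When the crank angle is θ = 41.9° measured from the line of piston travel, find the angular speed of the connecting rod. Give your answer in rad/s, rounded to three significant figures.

ω = 17.9 rad/s
The rod makes angle φ with the slider axis where L sinφ = r sinθ; differentiating, L cosφ·φ̇ = r ω cosθ.
L cosφ = √(L² − r² sin²θ) = 0.41019 m.
|ω_rod| = r ω |cosθ| / √(L² − r² sin²θ) = 0.1173·17.9·0.74431/0.41019 = 3.81 rad/s.

3.81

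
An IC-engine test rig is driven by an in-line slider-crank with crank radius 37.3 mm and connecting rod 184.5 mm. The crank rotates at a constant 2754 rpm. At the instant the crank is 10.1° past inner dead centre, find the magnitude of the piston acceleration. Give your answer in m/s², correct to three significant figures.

ω = 2π·2754/60 = 288.4 rad/s
x(θ) = r cosθ + √(L² − r² sin²θ); with ω constant, a = ω²·d²x/dθ².
d²x/dθ² = −r cosθ − r²(cos2θ)/√u − r⁴ sin²2θ/(4u^{3/2}),  u = L² − r² sin²θ = 0.0339975 m².
Substituting r = 0.0373 m, L = 0.1845 m, θ = 10.1°: d²x/dθ² = -0.043813 m.
a = ω²·d²x/dθ² = (288.4)²·(-0.043813) = -3644.1 m/s²;  |a| = 3644.1 m/s².

3640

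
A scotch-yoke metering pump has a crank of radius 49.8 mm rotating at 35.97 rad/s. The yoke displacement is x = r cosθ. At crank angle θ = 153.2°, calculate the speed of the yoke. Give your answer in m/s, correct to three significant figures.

ω = 35.97 rad/s
x = r cosθ ⇒ ẋ = −rω sinθ.
|v| = rω|sinθ| = 0.0498·35.97·|sin 153.2°| = 0.80766 m/s.

0.808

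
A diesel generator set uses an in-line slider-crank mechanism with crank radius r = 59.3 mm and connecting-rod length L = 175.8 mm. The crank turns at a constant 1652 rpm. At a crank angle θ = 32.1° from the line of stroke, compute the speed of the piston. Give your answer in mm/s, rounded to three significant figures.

7030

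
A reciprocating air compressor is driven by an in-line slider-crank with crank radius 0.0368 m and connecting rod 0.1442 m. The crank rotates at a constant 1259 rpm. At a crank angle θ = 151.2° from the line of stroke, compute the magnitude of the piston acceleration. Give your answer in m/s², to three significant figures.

ω = 2π·1259/60 = 131.8 rad/s
x(θ) = r cosθ + √(L² − r² sin²θ); with ω constant, a = ω²·d²x/dθ².
d²x/dθ² = −r cosθ − r²(cos2θ)/√u − r⁴ sin²2θ/(4u^{3/2}),  u = L² − r² sin²θ = 0.0204793 m².
Substituting r = 0.0368 m, L = 0.1442 m, θ = 151.2°: d²x/dθ² = +0.027066 m.
a = ω²·d²x/dθ² = (131.8)²·(+0.027066) = +470.47 m/s²;  |a| = 470.47 m/s².

470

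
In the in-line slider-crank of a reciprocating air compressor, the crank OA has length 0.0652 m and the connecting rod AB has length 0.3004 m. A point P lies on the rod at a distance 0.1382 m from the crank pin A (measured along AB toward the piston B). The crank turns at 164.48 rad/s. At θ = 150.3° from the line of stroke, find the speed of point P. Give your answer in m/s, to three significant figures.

6.99

ω = 164.5 rad/s.  Crank-pin speed |V_A| = rω = 10.724 m/s, perpendicular to OA.
Rod angle: sinφ = −(r/L) sinθ ⇒ φ = -6.173°; ω_rod = −rω cosθ/√(L²−r²sin²θ) = +31.19 rad/s.
V_P = V_A + ω_rod × AP, with AP = 0.1382 m along the rod.
Components: V_Px = −rω sinθ − a·ω_rod·sinφ = -4.8498 m/s;  V_Py = rω cosθ + a·ω_rod·cosφ = -5.0298 m/s.
|V_P| = √(V_Px² + V_Py²) = 6.9871 m/s.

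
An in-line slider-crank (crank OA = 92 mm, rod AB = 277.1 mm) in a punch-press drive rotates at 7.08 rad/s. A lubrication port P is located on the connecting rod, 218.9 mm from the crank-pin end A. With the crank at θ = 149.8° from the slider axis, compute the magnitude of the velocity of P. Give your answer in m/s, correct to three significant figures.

0.279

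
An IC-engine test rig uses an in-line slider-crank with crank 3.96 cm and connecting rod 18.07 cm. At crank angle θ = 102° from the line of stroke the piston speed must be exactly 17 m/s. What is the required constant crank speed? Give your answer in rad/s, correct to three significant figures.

460

For an in-line slider-crank, |v_piston| = rω|sinθ|·[1 + r cosθ/√(L² − r² sin²θ)].
With r = 0.0396 m, L = 0.1807 m, θ = 102°: the bracketed kinematic factor |dx/dθ| = 0.036928 m.
ω = v/|dx/dθ| = 17/0.036928 = 460.36 rad/s.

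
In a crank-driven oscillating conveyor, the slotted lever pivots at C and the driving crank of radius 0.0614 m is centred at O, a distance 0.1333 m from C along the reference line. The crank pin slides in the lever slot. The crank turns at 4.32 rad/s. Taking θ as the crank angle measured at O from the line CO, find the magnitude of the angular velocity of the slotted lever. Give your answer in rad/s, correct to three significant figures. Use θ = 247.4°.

ω = 4.32 rad/s
Crank pin A relative to C: A = (d + r cosθ, r sinθ); lever angle φ = atan2(r sinθ, d + r cosθ).
Differentiating tanφ: φ̇ = rω(d cosθ + r)/(d² + r² + 2dr cosθ).
d² + r² + 2dr cosθ = |CA|² = 0.0152482 m²;  d cosθ + r = +0.010173 m.
|ω_lever| = |0.0614·4.32·+0.010173| / 0.0152482 = 0.17697 rad/s.

0.177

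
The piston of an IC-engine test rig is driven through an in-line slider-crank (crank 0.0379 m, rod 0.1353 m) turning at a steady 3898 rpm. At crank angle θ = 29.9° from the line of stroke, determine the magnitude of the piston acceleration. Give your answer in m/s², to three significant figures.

ω = 2π·3898/60 = 408.2 rad/s
x(θ) = r cosθ + √(L² − r² sin²θ); with ω constant, a = ω²·d²x/dθ².
d²x/dθ² = −r cosθ − r²(cos2θ)/√u − r⁴ sin²2θ/(4u^{3/2}),  u = L² − r² sin²θ = 0.0179492 m².
Substituting r = 0.0379 m, L = 0.1353 m, θ = 29.9°: d²x/dθ² = -0.038409 m.
a = ω²·d²x/dθ² = (408.2)²·(-0.038409) = -6399.9 m/s²;  |a| = 6399.9 m/s².

6400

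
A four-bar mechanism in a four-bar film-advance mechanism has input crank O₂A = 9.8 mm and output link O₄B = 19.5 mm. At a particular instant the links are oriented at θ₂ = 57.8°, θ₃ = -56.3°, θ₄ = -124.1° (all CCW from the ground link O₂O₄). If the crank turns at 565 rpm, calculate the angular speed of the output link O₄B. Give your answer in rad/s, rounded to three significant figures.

29.3

ω₂ = 59.17 rad/s (from 565 rpm).
Differentiating the loop-closure r₂e^{iθ₂}+r₃e^{iθ₃}=r₁+r₄e^{iθ₄} gives r₂ω₂e^{iθ₂}+r₃ω₃e^{iθ₃}=r₄ω₄e^{iθ₄}.
Eliminating the other unknown: ω₄ = r₂ω₂ sin(θ₂−θ₃) / [r₄ sin(θ₄−θ₃)].
Numerator sine = +0.91283; denominator sine = -0.92587.
Result = 0.0098·59.17·(+0.91283) / (0.0195·(-0.92587)) = -29.316 rad/s; magnitude 29.316 rad/s.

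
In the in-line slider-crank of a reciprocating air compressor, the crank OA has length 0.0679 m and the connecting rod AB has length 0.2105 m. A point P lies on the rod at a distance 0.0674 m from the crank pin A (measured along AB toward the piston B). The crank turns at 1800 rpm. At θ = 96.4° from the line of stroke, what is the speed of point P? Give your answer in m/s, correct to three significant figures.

12.6

ω = 188.5 rad/s.  Crank-pin speed |V_A| = rω = 12.799 m/s, perpendicular to OA.
Rod angle: sinφ = −(r/L) sinθ ⇒ φ = -18.696°; ω_rod = −rω cosθ/√(L²−r²sin²θ) = +7.1551 rad/s.
V_P = V_A + ω_rod × AP, with AP = 0.0674 m along the rod.
Components: V_Px = −rω sinθ − a·ω_rod·sinφ = -12.564 m/s;  V_Py = rω cosθ + a·ω_rod·cosφ = -0.96987 m/s.
|V_P| = √(V_Px² + V_Py²) = 12.602 m/s.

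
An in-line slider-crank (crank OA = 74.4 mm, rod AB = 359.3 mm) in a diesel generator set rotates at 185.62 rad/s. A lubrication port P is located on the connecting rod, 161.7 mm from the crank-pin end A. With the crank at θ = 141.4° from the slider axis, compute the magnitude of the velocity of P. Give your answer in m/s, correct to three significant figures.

ω = 185.6 rad/s.  Crank-pin speed |V_A| = rω = 13.81 m/s, perpendicular to OA.
Rod angle: sinφ = −(r/L) sinθ ⇒ φ = -7.423°; ω_rod = −rω cosθ/√(L²−r²sin²θ) = +30.293 rad/s.
V_P = V_A + ω_rod × AP, with AP = 0.1617 m along the rod.
Components: V_Px = −rω sinθ − a·ω_rod·sinφ = -7.9831 m/s;  V_Py = rω cosθ + a·ω_rod·cosφ = -5.9356 m/s.
|V_P| = √(V_Px² + V_Py²) = 9.9479 m/s.

9.95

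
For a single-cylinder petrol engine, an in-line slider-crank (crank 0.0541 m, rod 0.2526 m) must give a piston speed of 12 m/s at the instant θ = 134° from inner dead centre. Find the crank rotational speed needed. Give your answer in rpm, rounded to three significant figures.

3470

For an in-line slider-crank, |v_piston| = rω|sinθ|·[1 + r cosθ/√(L² − r² sin²θ)].
With r = 0.0541 m, L = 0.2526 m, θ = 134°: the bracketed kinematic factor |dx/dθ| = 0.033056 m.
ω = v/|dx/dθ| = 12/0.033056 = 363.02 rad/s.
N = 60ω/(2π) = 3466.5 rpm.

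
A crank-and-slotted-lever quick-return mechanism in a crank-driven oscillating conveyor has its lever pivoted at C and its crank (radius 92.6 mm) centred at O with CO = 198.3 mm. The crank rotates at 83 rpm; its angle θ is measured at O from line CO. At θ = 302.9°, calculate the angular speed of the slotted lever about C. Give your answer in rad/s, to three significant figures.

ω = 8.692 rad/s (from 83 rpm).
Crank pin A relative to C: A = (d + r cosθ, r sinθ); lever angle φ = atan2(r sinθ, d + r cosθ).
Differentiating tanφ: φ̇ = rω(d cosθ + r)/(d² + r² + 2dr cosθ).
d² + r² + 2dr cosθ = |CA|² = 0.0678458 m²;  d cosθ + r = +0.20031 m.
|ω_lever| = |0.0926·8.692·+0.20031| / 0.0678458 = 2.3763 rad/s.

2.38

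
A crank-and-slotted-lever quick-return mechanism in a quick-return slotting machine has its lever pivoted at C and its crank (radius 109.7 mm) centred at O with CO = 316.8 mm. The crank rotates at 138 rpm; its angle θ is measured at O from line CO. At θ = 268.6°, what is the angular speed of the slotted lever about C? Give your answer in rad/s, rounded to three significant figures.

1.46

ω = 14.45 rad/s (from 138 rpm).
Crank pin A relative to C: A = (d + r cosθ, r sinθ); lever angle φ = atan2(r sinθ, d + r cosθ).
Differentiating tanφ: φ̇ = rω(d cosθ + r)/(d² + r² + 2dr cosθ).
d² + r² + 2dr cosθ = |CA|² = 0.110698 m²;  d cosθ + r = +0.10196 m.
|ω_lever| = |0.1097·14.45·+0.10196| / 0.110698 = 1.4602 rad/s.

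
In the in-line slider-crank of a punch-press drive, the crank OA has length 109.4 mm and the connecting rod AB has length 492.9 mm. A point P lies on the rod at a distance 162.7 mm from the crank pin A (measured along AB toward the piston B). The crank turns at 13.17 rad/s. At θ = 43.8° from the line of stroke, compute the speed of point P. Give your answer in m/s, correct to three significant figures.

1.26

ω = 13.17 rad/s.  Crank-pin speed |V_A| = rω = 1.4408 m/s, perpendicular to OA.
Rod angle: sinφ = −(r/L) sinθ ⇒ φ = -8.837°; ω_rod = −rω cosθ/√(L²−r²sin²θ) = -2.1351 rad/s.
V_P = V_A + ω_rod × AP, with AP = 0.1627 m along the rod.
Components: V_Px = −rω sinθ − a·ω_rod·sinφ = -1.0506 m/s;  V_Py = rω cosθ + a·ω_rod·cosφ = +0.69665 m/s.
|V_P| = √(V_Px² + V_Py²) = 1.2606 m/s.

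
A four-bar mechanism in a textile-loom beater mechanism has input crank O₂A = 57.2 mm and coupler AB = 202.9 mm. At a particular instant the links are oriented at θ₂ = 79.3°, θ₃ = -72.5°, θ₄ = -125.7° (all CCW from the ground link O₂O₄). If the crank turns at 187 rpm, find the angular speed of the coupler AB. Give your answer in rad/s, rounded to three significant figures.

2.91

ω₂ = 19.58 rad/s (from 187 rpm).
Differentiating the loop-closure r₂e^{iθ₂}+r₃e^{iθ₃}=r₁+r₄e^{iθ₄} gives r₂ω₂e^{iθ₂}+r₃ω₃e^{iθ₃}=r₄ω₄e^{iθ₄}.
Eliminating the other unknown: ω₃ = r₂ω₂ sin(θ₄−θ₂) / [r₃ sin(θ₃−θ₄)].
Numerator sine = +0.42262; denominator sine = +0.80073.
Result = 0.0572·19.58·(+0.42262) / (0.2029·(+0.80073)) = +2.9137 rad/s; magnitude 2.9137 rad/s.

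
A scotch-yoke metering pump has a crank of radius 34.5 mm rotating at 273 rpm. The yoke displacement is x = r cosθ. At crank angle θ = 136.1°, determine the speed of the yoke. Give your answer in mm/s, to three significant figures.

684

ω = 28.59 rad/s (from 273 rpm).
x = r cosθ ⇒ ẋ = −rω sinθ.
|v| = rω|sinθ| = 0.0345·28.59·|sin 136.1°| = 0.6839 m/s = 683.9 mm/s.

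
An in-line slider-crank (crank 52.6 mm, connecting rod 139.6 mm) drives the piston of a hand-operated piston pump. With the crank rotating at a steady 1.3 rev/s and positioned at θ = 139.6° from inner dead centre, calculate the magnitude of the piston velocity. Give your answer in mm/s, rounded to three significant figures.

196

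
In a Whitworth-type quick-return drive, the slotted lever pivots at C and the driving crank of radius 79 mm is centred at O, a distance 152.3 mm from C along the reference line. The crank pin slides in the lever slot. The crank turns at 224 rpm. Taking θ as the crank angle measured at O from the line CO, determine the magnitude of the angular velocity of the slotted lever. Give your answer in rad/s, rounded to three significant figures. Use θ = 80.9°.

5.75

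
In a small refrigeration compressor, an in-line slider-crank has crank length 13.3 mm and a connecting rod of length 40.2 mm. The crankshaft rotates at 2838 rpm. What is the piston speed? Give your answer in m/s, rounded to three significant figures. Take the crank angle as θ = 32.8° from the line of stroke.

ω = 2π·2838/60 = 297.2 rad/s
For an in-line slider-crank, x = r cosθ + √(L² − r² sin²θ), so v = −rω sinθ·[1 + r cosθ/√(L² − r² sin²θ)].
With r = 0.0133 m, L = 0.0402 m, θ = 32.8°: √(L² − r² sin²θ) = 0.039549 m.
v = −0.0133·297.2·0.54171·[1 + 0.0133·0.84057/0.039549] = -2.7465 m/s.
|v| = 2.7465 m/s.

2.75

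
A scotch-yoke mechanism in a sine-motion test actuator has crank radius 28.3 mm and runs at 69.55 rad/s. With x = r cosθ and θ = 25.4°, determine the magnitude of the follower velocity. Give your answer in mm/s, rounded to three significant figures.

ω = 69.55 rad/s
x = r cosθ ⇒ ẋ = −rω sinθ.
|v| = rω|sinθ| = 0.0283·69.55·|sin 25.4°| = 0.84426 m/s = 844.26 mm/s.

844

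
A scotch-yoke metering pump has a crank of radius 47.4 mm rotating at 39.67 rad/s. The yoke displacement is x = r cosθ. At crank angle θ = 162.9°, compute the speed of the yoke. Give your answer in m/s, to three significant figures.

ω = 39.67 rad/s
x = r cosθ ⇒ ẋ = −rω sinθ.
|v| = rω|sinθ| = 0.0474·39.67·|sin 162.9°| = 0.5529 m/s.

0.553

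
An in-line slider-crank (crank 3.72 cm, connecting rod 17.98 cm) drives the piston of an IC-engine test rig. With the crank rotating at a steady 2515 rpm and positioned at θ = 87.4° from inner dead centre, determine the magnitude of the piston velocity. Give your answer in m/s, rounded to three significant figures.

9.88

ω = 2π·2515/60 = 263.4 rad/s
For an in-line slider-crank, x = r cosθ + √(L² − r² sin²θ), so v = −rω sinθ·[1 + r cosθ/√(L² − r² sin²θ)].
With r = 0.0372 m, L = 0.1798 m, θ = 87.4°: √(L² − r² sin²θ) = 0.17592 m.
v = −0.0372·263.4·0.99897·[1 + 0.0372·0.04536/0.17592] = -9.8812 m/s.
|v| = 9.8812 m/s.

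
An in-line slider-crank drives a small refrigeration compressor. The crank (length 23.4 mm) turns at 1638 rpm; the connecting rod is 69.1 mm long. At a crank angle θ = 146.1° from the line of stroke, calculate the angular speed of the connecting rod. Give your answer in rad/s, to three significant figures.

ω = 171.5 rad/s (converted from 1638 rpm).
The rod makes angle φ with the slider axis where L sinφ = r sinθ; differentiating, L cosφ·φ̇ = r ω cosθ.
L cosφ = √(L² − r² sin²θ) = 0.067856 m.
|ω_rod| = r ω |cosθ| / √(L² − r² sin²θ) = 0.0234·171.5·0.83001/0.067856 = 49.097 rad/s.

49.1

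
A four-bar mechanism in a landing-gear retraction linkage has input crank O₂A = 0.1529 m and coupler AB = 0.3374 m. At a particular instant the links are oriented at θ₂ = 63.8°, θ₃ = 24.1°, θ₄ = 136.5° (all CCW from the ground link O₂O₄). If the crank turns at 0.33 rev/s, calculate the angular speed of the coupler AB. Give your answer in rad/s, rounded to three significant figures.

0.970

ω₂ = 2.073 rad/s (from 0.33 rev/s).
Differentiating the loop-closure r₂e^{iθ₂}+r₃e^{iθ₃}=r₁+r₄e^{iθ₄} gives r₂ω₂e^{iθ₂}+r₃ω₃e^{iθ₃}=r₄ω₄e^{iθ₄}.
Eliminating the other unknown: ω₃ = r₂ω₂ sin(θ₄−θ₂) / [r₃ sin(θ₃−θ₄)].
Numerator sine = +0.95476; denominator sine = -0.92455.
Result = 0.1529·2.073·(+0.95476) / (0.3374·(-0.92455)) = -0.97034 rad/s; magnitude 0.97034 rad/s.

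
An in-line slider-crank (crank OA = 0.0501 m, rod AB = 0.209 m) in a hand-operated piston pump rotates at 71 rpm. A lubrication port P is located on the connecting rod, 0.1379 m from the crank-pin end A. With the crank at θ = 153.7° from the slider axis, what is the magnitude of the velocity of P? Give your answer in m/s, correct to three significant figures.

0.181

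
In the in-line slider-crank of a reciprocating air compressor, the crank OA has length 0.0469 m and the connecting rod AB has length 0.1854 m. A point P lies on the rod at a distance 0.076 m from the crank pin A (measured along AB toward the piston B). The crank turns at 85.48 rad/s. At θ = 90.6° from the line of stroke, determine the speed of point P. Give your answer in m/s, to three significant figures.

ω = 85.48 rad/s.  Crank-pin speed |V_A| = rω = 4.009 m/s, perpendicular to OA.
Rod angle: sinφ = −(r/L) sinθ ⇒ φ = -14.652°; ω_rod = −rω cosθ/√(L²−r²sin²θ) = +0.23405 rad/s.
V_P = V_A + ω_rod × AP, with AP = 0.076 m along the rod.
Components: V_Px = −rω sinθ − a·ω_rod·sinφ = -4.0043 m/s;  V_Py = rω cosθ + a·ω_rod·cosφ = -0.024772 m/s.
|V_P| = √(V_Px² + V_Py²) = 4.0044 m/s.

4.00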